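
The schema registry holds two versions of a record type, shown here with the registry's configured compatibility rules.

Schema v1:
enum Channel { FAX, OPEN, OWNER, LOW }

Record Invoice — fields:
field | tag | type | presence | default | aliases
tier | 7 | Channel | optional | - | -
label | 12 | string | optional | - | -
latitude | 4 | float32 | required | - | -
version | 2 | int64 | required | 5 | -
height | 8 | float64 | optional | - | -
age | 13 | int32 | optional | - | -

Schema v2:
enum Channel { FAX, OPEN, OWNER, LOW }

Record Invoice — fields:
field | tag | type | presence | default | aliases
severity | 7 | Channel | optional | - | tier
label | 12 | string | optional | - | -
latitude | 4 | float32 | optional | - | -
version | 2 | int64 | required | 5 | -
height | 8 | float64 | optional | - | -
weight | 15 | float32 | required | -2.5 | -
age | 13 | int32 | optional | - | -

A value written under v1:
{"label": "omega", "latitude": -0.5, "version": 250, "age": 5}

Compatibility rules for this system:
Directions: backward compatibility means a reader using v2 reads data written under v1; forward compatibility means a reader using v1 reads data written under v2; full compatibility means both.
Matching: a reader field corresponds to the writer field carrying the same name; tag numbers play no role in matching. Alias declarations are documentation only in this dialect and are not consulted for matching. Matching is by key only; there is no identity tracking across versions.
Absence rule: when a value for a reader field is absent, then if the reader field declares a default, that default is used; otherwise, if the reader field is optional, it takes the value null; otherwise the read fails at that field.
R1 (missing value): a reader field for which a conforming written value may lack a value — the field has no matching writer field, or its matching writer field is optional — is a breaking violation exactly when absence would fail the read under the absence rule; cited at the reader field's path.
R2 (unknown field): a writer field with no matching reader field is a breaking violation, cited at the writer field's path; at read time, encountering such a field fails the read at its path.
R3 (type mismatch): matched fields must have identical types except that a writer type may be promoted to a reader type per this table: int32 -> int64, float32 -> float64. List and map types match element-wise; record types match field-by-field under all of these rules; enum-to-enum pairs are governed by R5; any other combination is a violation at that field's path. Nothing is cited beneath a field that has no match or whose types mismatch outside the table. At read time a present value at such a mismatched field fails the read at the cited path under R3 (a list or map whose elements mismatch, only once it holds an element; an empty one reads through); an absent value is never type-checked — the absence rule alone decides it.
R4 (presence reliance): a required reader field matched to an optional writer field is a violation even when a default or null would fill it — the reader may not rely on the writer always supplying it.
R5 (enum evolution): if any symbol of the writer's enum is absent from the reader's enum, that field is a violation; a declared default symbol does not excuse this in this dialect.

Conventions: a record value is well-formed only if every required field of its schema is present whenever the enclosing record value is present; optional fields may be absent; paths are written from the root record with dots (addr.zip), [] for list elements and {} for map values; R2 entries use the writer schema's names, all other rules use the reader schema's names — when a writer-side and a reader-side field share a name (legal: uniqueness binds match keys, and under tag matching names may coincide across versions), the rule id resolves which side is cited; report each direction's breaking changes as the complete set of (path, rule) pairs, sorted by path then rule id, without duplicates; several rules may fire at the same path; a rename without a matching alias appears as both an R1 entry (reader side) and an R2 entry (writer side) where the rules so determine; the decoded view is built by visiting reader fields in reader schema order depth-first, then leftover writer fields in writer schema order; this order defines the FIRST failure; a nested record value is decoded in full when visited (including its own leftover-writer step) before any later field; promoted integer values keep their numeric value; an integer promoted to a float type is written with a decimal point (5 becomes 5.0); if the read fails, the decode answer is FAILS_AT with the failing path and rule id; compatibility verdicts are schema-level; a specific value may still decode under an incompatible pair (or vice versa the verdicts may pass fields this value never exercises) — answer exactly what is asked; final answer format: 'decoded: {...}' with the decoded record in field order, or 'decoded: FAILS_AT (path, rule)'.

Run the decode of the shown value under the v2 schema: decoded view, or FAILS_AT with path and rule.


in Invoice below, arrows point writer -> reader
decoding the Invoice value with the v2 reader:
  severity := null (missing; optional => null)
  label := "omega"
  latitude := -0.5
  version := 250
  height := null (missing; optional => null)
  weight := -2.5 (missing; default applied)
  age := 5
  => decoded: {"severity": null, "label": "omega", "latitude": -0.5, "version": 250, "height": null, "weight": -2.5, "age": 5}
ruling out the remaining Invoice differences:
  field latitude in record Invoice: required changed to optional -> schema-level compatibility only; this Invoice value's decode is unchanged

decoded: {"severity": null, "label": "omega", "latitude": -0.5, "version": 250, "height": null, "weight": -2.5, "age": 5}


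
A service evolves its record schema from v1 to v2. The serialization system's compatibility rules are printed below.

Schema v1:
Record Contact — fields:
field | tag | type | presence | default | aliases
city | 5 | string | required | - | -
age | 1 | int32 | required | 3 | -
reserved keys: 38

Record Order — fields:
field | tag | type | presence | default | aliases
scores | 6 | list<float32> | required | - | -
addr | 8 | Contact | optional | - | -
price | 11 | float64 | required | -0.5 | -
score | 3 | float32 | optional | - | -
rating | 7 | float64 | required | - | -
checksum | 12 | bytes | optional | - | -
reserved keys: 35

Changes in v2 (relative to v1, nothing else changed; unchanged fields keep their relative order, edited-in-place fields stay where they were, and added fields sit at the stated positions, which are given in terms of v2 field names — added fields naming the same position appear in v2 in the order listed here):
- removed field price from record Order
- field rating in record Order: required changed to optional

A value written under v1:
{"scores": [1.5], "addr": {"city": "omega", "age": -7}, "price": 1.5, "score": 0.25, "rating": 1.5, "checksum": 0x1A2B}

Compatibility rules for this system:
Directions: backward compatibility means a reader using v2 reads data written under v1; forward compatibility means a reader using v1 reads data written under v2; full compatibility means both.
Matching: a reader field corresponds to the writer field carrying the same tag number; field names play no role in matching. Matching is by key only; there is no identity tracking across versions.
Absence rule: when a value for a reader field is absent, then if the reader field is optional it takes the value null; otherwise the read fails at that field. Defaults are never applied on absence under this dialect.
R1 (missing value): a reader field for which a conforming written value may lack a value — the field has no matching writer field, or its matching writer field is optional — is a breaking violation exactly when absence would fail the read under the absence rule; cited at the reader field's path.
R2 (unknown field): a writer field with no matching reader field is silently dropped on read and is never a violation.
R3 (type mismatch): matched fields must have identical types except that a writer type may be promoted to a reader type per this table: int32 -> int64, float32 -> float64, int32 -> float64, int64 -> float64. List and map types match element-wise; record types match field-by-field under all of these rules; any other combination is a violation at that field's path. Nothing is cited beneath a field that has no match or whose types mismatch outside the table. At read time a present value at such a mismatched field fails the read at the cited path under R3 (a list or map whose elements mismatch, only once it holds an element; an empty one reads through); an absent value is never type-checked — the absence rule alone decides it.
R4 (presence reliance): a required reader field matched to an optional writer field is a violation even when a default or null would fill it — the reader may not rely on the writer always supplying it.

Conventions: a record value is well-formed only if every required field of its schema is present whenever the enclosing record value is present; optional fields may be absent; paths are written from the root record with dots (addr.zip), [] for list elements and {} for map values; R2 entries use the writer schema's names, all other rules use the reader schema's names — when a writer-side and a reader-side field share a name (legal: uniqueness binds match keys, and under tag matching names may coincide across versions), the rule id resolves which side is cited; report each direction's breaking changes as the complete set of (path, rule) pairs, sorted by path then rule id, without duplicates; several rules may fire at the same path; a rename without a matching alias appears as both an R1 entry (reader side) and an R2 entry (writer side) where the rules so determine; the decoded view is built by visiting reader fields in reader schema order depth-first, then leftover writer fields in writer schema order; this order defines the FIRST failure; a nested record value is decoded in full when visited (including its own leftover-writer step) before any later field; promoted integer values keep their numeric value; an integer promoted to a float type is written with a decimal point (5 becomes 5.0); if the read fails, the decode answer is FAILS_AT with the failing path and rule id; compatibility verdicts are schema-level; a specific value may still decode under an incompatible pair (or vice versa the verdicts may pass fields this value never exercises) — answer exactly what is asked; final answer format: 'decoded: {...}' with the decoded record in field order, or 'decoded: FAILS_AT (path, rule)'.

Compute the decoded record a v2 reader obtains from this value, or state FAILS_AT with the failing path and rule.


decoded: {"scores": [1.5], "addr": {"city": "omega", "age": -7}, "score": 0.25, "rating": 1.5, "checksum": 0x1A2B}

arrows below run writer -> reader for Order
migrating the Order value to v2:
  scores := [1.5]
  addr.city := "omega"
  addr.age := -7
  score := 0.25
  rating := 1.5
  checksum := 0x1A2B
  writer price: unmatched, discarded
  => decoded: {"scores": [1.5], "addr": {"city": "omega", "age": -7}, "score": 0.25, "rating": 1.5, "checksum": 0x1A2B}
the other Order changes do not affect what is asked:
  field rating in record Order: required changed to optional -> changes Order's schema-level verdicts only — the decode of this value is the same


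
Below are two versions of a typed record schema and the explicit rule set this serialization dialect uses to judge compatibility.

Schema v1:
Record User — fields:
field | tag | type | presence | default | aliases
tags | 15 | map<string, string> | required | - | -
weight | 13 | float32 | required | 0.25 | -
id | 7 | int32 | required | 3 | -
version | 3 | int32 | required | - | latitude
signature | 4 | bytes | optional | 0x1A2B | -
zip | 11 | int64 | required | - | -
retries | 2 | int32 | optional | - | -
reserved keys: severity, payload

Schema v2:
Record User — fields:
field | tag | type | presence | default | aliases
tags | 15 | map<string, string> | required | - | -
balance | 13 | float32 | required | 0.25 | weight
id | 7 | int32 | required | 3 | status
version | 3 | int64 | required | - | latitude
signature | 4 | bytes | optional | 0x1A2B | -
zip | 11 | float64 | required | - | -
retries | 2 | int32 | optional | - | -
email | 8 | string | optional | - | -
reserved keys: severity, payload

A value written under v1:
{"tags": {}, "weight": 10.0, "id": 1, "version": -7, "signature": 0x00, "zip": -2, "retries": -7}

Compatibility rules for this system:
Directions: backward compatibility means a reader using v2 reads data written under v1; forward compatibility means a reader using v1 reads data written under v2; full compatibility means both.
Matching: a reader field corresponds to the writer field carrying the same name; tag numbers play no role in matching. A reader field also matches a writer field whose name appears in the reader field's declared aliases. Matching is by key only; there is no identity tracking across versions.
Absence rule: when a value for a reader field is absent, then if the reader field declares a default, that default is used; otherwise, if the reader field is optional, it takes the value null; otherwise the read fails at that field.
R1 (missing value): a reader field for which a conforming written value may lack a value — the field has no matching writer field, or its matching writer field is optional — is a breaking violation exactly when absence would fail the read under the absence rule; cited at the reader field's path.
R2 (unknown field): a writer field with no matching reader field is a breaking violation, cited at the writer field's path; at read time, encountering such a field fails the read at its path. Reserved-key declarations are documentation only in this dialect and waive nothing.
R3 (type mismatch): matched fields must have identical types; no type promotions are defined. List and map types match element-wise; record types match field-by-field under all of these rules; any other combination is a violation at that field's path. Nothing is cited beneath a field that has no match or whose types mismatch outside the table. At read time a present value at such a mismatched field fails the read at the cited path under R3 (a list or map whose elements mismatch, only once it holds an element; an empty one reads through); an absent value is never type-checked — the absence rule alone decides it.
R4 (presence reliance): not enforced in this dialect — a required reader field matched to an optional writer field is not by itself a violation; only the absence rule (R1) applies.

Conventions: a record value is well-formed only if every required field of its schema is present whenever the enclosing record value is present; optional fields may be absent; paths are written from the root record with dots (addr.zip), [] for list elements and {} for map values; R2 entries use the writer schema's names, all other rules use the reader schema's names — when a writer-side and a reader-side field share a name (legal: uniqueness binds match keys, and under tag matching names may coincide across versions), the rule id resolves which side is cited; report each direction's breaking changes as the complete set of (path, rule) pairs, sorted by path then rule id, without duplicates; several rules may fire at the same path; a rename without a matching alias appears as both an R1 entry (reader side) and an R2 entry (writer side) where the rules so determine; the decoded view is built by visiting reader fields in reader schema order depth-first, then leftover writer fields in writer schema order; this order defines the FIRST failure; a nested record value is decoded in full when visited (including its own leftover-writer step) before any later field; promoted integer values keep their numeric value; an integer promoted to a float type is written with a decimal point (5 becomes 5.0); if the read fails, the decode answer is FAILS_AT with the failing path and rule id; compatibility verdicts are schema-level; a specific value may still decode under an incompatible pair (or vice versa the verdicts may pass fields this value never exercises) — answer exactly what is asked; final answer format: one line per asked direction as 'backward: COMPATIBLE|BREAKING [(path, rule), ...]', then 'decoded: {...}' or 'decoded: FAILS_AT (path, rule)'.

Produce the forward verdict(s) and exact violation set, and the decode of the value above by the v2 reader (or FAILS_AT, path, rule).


the writer's type comes first in each User pair
forward pass over User, reader schema v1, writer schema v2:
  tags <- tags (map<string, string> -> map<string, string>, writer required)
  weight: no writer-side match
  id <- id (int32 -> int32, writer required)
  version <- version (int64 -> int32, writer required)
  signature <- signature (bytes -> bytes, writer optional)
  zip <- zip (float64 -> int64, writer required)
  retries <- retries (int32 -> int32, writer optional)
  writer field balance has no reader counterpart
  writer field email has no reader counterpart
  rule R2 violated at balance
  rule R2 violated at email
  rule R3 violated at version
  rule R3 violated at zip
  forward on User therefore BREAKING (4)
decode walk for User under reader schema v2:
  tags := {}
  balance := 10.0 (from writer weight)
  id := 1
  read fails at version under R3
  => FAILS_AT (version, R3)

forward: BREAKING [(balance, R2), (email, R2), (version, R3), (zip, R3)]; decoded: FAILS_AT (version, R3)


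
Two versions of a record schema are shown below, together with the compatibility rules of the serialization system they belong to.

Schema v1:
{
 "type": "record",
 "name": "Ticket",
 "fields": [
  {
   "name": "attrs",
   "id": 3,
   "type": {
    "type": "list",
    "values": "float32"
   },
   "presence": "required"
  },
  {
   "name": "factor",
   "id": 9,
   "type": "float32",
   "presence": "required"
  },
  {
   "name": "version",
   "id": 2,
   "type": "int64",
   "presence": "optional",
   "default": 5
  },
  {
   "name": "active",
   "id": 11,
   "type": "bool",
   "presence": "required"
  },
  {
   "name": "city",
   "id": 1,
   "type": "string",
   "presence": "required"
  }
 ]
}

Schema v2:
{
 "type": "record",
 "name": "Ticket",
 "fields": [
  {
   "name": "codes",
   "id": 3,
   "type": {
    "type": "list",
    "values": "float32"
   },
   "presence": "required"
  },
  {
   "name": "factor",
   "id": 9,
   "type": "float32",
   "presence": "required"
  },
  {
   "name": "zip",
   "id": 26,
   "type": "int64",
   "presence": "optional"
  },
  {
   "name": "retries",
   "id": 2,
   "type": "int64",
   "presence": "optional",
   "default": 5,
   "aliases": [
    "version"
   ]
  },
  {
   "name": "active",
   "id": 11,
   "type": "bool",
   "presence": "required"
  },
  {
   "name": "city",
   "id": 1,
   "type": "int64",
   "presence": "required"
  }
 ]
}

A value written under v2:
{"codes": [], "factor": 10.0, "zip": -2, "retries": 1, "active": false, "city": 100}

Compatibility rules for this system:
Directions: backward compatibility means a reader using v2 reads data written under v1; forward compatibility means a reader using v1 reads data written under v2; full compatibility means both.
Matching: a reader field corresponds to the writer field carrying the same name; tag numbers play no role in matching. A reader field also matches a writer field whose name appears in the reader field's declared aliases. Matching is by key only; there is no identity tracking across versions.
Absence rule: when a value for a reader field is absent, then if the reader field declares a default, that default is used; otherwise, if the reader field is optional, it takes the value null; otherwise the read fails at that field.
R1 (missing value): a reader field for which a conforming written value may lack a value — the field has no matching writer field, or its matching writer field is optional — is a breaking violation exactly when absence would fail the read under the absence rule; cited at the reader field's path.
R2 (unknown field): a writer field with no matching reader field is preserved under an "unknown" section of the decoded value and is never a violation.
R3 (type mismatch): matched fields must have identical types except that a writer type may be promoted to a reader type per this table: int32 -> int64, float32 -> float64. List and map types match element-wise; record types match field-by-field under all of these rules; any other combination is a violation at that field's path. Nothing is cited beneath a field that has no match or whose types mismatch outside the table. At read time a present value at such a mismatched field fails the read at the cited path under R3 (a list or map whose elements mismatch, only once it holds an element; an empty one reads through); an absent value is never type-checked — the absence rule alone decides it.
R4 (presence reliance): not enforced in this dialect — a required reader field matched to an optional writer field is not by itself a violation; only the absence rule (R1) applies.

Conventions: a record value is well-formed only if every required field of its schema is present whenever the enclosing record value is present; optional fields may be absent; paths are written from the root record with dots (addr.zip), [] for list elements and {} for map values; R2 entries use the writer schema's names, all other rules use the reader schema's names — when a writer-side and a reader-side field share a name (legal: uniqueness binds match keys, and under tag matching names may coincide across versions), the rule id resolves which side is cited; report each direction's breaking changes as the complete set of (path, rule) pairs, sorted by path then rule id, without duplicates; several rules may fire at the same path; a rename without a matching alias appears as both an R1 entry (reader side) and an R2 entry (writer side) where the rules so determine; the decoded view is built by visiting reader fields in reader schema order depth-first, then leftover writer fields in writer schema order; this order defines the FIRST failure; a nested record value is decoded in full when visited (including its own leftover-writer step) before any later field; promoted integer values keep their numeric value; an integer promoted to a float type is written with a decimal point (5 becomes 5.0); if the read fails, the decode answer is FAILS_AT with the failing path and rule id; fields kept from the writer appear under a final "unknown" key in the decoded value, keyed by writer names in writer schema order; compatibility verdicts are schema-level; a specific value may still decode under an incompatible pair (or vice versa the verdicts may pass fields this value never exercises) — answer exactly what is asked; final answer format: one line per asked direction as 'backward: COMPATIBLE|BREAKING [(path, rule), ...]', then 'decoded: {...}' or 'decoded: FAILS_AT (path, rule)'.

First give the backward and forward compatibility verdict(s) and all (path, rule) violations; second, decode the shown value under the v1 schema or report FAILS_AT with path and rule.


the writer's type comes first in each Ticket pair
backward pass over Ticket, reader schema v2, writer schema v1:
  no writer field matches reader codes
  factor: paired with writer factor (float32 -> float32; writer required)
  no writer field matches reader zip
  retries: paired with writer version (int64 -> int64; writer optional)
  active: paired with writer active (bool -> bool; writer required)
  city: paired with writer city (string -> int64; writer required)
  writer attrs: unknown to reader
  rule R3 violated at city
  rule R1 violated at codes
  => 2 violation(s): backward is BREAKING for Ticket
forward pass over Ticket, reader schema v1, writer schema v2:
  no writer field matches reader attrs
  factor: paired with writer factor (float32 -> float32; writer required)
  no writer field matches reader version
  active: paired with writer active (bool -> bool; writer required)
  city: paired with writer city (int64 -> string; writer required)
  writer codes: unknown to reader
  writer zip: unknown to reader
  writer retries: unknown to reader
  rule R1 violated at attrs
  rule R3 violated at city
  => 2 violation(s): forward is BREAKING for Ticket
decoding the Ticket value with the v1 reader:
  read fails at attrs under R1 (no fill)
  => FAILS_AT (attrs, R1)

backward: BREAKING [(city, R3), (codes, R1)]; forward: BREAKING [(attrs, R1), (city, R3)]; decoded: FAILS_AT (attrs, R1)


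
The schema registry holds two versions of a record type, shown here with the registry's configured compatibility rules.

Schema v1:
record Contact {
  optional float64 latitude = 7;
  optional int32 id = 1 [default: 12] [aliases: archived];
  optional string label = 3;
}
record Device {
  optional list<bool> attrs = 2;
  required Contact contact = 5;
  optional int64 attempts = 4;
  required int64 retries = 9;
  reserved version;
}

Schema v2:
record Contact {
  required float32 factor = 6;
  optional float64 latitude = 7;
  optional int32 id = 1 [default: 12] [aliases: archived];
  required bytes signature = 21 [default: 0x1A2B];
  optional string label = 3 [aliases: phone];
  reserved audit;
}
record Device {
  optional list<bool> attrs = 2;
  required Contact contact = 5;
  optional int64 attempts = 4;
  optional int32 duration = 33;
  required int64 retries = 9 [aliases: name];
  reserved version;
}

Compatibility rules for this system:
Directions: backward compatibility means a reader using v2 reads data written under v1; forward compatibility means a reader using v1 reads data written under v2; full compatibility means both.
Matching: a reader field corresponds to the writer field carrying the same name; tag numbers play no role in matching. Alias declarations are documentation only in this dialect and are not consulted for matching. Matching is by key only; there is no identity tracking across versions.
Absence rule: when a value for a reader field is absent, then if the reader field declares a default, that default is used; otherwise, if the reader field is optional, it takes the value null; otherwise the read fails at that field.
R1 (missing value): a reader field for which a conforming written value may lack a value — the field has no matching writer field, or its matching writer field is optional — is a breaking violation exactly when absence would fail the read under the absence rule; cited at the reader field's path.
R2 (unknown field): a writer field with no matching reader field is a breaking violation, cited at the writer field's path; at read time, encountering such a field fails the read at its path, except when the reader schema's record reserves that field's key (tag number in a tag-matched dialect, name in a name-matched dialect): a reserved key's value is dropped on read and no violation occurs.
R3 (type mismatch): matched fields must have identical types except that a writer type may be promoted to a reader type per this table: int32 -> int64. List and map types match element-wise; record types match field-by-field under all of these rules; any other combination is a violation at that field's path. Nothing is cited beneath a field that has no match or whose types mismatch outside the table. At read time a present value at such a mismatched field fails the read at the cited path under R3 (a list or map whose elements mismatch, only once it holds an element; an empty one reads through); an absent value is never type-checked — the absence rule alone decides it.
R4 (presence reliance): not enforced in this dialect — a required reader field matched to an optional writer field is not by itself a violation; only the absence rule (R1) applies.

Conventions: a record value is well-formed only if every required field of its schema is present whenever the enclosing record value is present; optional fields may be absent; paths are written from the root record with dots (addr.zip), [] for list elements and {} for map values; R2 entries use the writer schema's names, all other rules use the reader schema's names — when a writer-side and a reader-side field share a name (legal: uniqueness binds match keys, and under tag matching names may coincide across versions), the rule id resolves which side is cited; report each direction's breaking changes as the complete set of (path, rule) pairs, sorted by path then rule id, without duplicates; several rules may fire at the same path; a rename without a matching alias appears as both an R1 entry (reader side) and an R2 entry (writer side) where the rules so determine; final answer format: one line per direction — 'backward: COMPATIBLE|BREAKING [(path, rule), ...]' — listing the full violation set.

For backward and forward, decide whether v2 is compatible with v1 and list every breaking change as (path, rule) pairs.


in Device below, arrows point writer -> reader
backward for Device (reader v2, writer v1):
  attrs: paired with writer attrs (list<bool> -> list<bool>; writer optional)
  contact: paired with writer contact (Contact -> Contact; writer required)
  attempts: paired with writer attempts (int64 -> int64; writer optional)
  duration: no writer match
  retries: paired with writer retries (int64 -> int64; writer required)
  contact.factor: no writer match
  contact.latitude: paired with writer contact.latitude (float64 -> float64; writer optional)
  contact.id: paired with writer contact.id (int32 -> int32; writer optional)
  contact.signature: no writer match
  contact.label: paired with writer contact.label (string -> string; writer optional)
  rule R1 violated at contact.factor
  => 1 violation(s): backward is BREAKING for Device
forward for Device (reader v1, writer v2):
  attrs: paired with writer attrs (list<bool> -> list<bool>; writer optional)
  contact: paired with writer contact (Contact -> Contact; writer required)
  attempts: paired with writer attempts (int64 -> int64; writer optional)
  retries: paired with writer retries (int64 -> int64; writer required)
  writer field duration has no reader counterpart
  contact.latitude: paired with writer contact.latitude (float64 -> float64; writer optional)
  contact.id: paired with writer contact.id (int32 -> int32; writer optional)
  contact.label: paired with writer contact.label (string -> string; writer optional)
  writer field contact.factor has no reader counterpart
  writer field contact.signature has no reader counterpart
  rule R2 violated at contact.factor
  rule R2 violated at contact.signature
  rule R2 violated at duration
  => 3 violation(s): forward is BREAKING for Device

backward: BREAKING [(contact.factor, R1)]; forward: BREAKING [(contact.factor, R2), (contact.signature, R2), (duration, R2)]


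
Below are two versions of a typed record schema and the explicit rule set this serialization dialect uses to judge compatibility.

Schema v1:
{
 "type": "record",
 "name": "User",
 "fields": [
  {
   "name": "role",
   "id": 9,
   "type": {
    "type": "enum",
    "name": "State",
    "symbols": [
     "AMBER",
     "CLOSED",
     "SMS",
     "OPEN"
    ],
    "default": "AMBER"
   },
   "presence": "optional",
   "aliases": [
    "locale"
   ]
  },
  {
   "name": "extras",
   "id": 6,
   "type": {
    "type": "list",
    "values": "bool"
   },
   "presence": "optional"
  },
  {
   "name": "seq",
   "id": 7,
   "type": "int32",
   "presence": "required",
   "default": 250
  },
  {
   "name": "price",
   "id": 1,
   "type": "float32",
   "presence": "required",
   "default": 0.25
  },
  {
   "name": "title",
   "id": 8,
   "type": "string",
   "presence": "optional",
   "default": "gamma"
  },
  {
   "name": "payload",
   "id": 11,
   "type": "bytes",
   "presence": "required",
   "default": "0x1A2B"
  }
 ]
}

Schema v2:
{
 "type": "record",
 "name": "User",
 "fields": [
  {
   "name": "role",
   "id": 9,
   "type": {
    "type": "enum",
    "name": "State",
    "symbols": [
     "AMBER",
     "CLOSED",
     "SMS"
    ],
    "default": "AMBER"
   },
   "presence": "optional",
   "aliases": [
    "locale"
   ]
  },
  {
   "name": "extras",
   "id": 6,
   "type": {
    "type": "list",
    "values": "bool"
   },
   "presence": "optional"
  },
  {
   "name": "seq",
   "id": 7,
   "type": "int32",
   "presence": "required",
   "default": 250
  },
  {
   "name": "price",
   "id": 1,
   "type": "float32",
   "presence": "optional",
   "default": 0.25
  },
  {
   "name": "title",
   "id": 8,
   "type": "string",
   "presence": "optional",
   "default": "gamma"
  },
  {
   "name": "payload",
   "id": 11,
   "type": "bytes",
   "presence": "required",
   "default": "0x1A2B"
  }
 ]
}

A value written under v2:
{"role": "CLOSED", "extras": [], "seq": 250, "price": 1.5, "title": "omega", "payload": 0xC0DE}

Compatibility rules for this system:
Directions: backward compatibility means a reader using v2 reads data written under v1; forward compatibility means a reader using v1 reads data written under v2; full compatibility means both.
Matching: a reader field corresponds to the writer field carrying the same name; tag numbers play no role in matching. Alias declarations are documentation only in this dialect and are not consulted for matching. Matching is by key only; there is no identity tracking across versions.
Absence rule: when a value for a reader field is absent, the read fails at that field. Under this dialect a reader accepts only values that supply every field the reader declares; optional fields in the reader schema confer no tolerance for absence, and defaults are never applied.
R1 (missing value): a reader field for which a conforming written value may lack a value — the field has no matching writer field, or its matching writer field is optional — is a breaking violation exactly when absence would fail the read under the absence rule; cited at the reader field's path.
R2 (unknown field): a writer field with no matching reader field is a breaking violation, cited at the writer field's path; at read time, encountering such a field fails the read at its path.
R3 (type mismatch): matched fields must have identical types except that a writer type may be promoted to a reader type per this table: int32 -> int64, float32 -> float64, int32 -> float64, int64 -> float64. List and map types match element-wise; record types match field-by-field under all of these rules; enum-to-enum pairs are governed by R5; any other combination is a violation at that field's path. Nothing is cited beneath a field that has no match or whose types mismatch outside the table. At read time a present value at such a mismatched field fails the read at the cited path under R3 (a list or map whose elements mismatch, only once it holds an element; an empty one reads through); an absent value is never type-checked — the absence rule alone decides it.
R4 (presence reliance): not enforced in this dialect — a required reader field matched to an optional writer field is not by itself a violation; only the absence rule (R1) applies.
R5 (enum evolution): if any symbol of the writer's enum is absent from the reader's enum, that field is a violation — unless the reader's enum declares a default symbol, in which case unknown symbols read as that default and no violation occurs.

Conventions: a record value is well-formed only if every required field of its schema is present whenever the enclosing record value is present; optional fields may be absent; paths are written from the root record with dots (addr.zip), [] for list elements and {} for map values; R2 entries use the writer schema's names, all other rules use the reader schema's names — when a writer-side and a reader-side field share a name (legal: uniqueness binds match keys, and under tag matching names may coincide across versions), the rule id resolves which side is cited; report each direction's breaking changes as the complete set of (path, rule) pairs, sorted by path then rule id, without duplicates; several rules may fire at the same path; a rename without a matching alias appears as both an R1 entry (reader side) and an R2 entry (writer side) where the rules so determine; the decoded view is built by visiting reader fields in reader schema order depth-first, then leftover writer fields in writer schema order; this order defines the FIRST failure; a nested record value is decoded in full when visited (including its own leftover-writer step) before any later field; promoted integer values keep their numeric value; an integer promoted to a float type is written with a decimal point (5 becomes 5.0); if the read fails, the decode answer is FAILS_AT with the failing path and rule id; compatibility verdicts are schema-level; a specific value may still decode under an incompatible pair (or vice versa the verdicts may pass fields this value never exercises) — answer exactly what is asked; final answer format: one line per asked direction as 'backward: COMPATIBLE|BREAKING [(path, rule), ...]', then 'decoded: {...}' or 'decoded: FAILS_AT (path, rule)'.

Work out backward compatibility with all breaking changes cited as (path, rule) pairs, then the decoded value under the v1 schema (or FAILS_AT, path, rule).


backward: BREAKING [(extras, R1), (role, R1), (title, R1)]; decoded: {"role": "CLOSED", "extras": [], "seq": 250, "price": 1.5, "title": "omega", "payload": 0xC0DE}

each type pair in User: writer, then reader
checking backward for User: reader v2 against writer v1:
  role <- role (State -> State, writer optional)
  extras <- extras (list<bool> -> list<bool>, writer optional)
  seq <- seq (int32 -> int32, writer required)
  price <- price (float32 -> float32, writer required)
  title <- title (string -> string, writer optional)
  payload <- payload (bytes -> bytes, writer required)
  rule R1 violated at extras
  rule R1 violated at role
  rule R1 violated at title
  => backward: BREAKING (3)
migrating the User value to v1:
  role := "CLOSED"
  extras := []
  seq := 250
  price := 1.5
  title := "omega"
  payload := 0xC0DE
  => decoded: {"role": "CLOSED", "extras": [], "seq": 250, "price": 1.5, "title": "omega", "payload": 0xC0DE}
checking off the User differences that do not matter here:
  enum State (field role in record User): symbol OPEN removed -> fires no rule on User, leaving the asked answer as it is
  field price in record User: required changed to optional -> its effect on User is confined to the forward direction, not asked


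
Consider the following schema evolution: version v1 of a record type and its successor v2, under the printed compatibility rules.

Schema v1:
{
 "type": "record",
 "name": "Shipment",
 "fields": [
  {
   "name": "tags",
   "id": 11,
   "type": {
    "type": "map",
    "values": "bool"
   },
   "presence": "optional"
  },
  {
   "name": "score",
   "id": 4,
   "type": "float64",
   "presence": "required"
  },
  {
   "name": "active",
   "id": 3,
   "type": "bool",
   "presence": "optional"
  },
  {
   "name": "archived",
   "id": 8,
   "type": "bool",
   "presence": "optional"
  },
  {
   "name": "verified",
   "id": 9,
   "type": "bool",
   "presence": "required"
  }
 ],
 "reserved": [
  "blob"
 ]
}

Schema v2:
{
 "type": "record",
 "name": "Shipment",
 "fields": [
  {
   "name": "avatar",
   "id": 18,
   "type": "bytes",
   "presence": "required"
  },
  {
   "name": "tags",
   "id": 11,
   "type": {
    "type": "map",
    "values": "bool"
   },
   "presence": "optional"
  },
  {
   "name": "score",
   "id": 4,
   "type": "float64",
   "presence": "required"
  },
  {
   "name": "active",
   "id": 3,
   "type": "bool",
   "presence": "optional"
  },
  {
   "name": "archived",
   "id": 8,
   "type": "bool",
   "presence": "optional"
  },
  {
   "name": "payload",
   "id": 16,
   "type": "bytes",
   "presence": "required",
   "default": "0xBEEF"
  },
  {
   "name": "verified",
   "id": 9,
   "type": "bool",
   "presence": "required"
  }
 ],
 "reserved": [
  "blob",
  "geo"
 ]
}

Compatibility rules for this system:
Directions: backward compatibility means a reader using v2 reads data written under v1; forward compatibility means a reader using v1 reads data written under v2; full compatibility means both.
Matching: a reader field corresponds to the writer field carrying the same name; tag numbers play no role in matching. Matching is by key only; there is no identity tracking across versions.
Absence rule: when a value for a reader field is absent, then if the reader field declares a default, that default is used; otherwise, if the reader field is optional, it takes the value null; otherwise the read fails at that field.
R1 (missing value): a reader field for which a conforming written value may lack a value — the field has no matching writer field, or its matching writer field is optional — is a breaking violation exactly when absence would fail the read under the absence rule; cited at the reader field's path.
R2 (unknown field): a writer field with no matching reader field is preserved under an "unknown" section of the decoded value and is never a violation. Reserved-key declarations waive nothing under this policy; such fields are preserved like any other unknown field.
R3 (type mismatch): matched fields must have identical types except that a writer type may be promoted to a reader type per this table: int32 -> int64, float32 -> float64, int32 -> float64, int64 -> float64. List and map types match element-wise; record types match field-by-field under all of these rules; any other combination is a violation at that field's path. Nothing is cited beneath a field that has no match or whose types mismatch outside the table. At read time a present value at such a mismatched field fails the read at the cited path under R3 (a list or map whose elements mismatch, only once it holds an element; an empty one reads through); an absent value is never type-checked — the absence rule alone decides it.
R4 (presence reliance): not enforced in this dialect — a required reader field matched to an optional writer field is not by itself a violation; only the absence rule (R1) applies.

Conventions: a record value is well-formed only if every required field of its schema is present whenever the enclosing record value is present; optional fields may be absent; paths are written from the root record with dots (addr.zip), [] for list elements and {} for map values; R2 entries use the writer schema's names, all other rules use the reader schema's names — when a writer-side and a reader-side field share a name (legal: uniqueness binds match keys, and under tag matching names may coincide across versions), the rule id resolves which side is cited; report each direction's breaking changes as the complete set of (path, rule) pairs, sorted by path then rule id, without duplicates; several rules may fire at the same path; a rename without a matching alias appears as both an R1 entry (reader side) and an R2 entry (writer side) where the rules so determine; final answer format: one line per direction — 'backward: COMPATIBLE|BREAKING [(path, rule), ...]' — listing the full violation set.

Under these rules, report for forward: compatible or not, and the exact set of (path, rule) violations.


forward: COMPATIBLE []

each type pair in Shipment: writer, then reader
checking forward for Shipment: reader v1 against writer v2:
  map<string, bool> -> map<string, bool>, writer optional: tags aligns to tags
  float64 -> float64, writer required: score aligns to score
  bool -> bool, writer optional: active aligns to active
  bool -> bool, writer optional: archived aligns to archived
  bool -> bool, writer required: verified aligns to verified
  writer field avatar has no reader counterpart
  writer field payload has no reader counterpart
  => no violations; forward on Shipment: COMPATIBLE
ruling out the remaining Shipment differences:
  added field payload to record Shipment: required bytes, tag 16, default 0xBEEF (in v2 it sits immediately before verified) -> no rule fires on it in Shipment's dialect; the asked verdict holds
  added field avatar to record Shipment: required bytes, tag 18 (in v2 it sits immediately before tags) -> fires only in the backward direction of Shipment, which is not asked here
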